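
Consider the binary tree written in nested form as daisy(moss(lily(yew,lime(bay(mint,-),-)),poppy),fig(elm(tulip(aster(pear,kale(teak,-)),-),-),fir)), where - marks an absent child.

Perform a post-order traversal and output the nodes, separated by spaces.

yew mint bay lime lily poppy moss pear teak kale aster tulip elm fir fig daisy

Post-order visits the left subtree, then the right subtree, then the node.
At daisy: go left to moss.
  At moss: go left to lily.
    At lily: go left to yew.
      yew is a leaf — visit yew.
    At lily: go right to lime.
      At lime: go left to bay.
        At bay: go left to mint.
          mint is a leaf — visit mint.
        At bay: no right child.
        Visit bay.
      At lime: no right child.
      Visit lime.
    Visit lily.
  At moss: go right to poppy.
    poppy is a leaf — visit poppy.
  Visit moss.
At daisy: go right to fig.
  At fig: go left to elm.
    At elm: go left to tulip.
      At tulip: go left to aster.
        At aster: go left to pear.
          pear is a leaf — visit pear.
        At aster: go right to kale.
          At kale: go left to teak.
            teak is a leaf — visit teak.
          At kale: no right child.
          Visit kale.
        Visit aster.
      At tulip: no right child.
      Visit tulip.
    At elm: no right child.
    Visit elm.
  At fig: go right to fir.
    fir is a leaf — visit fir.
  Visit fig.
Visit daisy.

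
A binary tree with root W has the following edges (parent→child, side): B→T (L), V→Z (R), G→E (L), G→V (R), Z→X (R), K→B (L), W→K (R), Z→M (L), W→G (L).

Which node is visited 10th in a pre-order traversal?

Pre-order visits the node, then its left subtree, then its right subtree.
Visit W.
At W: go left to G.
  Visit G.
  At G: go left to E.
    E is a leaf — visit E.
  At G: go right to V.
    Visit V.
    At V: no left child.
    At V: go right to Z.
      Visit Z.
      At Z: go left to M.
        M is a leaf — visit M.
      At Z: go right to X.
        X is a leaf — visit X.
At W: go right to K.
  Visit K.
  At K: go left to B.
    Visit B.
    At B: go left to T.
      T is a leaf — visit T.
    At B: no right child.
  At K: no right child.
Full pre-order sequence: W, G, E, V, Z, M, X, K, B, T.

T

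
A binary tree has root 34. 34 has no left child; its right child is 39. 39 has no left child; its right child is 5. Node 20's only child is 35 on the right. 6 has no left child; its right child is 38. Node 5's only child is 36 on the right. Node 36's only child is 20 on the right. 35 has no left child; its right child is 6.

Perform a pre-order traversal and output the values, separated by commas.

34, 39, 5, 36, 20, 35, 6, 38

Pre-order visits the node, then its left subtree, then its right subtree.
Visit 34.
At 34: no left child.
At 34: go right to 39.
  Visit 39.
  At 39: no left child.
  At 39: go right to 5.
    Visit 5.
    At 5: no left child.
    At 5: go right to 36.
      Visit 36.
      At 36: no left child.
      At 36: go right to 20.
        Visit 20.
        At 20: no left child.
        At 20: go right to 35.
          Visit 35.
          At 35: no left child.
          At 35: go right to 6.
            Visit 6.
            At 6: no left child.
            At 6: go right to 38.
              38 is a leaf — visit 38.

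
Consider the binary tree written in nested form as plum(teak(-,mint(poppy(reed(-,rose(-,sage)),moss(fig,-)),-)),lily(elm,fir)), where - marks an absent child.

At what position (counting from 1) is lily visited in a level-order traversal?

3

Level-order visits nodes level by level from the root, left to right within each level.
Level 0: plum
Level 1: teak, lily
Level 2: mint, elm, fir
Level 3: poppy
Level 4: reed, moss
Level 5: rose, fig
Level 6: sage
Full level-order sequence: plum, teak, lily, mint, elm, fir, poppy, reed, moss, rose, fig, sage.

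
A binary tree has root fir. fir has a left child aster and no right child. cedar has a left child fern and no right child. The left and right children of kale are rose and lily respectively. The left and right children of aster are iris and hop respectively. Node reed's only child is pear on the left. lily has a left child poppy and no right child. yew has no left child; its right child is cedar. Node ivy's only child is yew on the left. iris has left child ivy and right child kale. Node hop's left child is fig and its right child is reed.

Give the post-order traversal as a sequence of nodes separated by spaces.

Post-order visits the left subtree, then the right subtree, then the node.
At fir: go left to aster.
  At aster: go left to iris.
    At iris: go left to ivy.
      At ivy: go left to yew.
        At yew: no left child.
        At yew: go right to cedar.
          At cedar: go left to fern.
            fern is a leaf — visit fern.
          At cedar: no right child.
          Visit cedar.
        Visit yew.
      At ivy: no right child.
      Visit ivy.
    At iris: go right to kale.
      At kale: go left to rose.
        rose is a leaf — visit rose.
      At kale: go right to lily.
        At lily: go left to poppy.
          poppy is a leaf — visit poppy.
        At lily: no right child.
        Visit lily.
      Visit kale.
    Visit iris.
  At aster: go right to hop.
    At hop: go left to fig.
      fig is a leaf — visit fig.
    At hop: go right to reed.
      At reed: go left to pear.
        pear is a leaf — visit pear.
      At reed: no right child.
      Visit reed.
    Visit hop.
  Visit aster.
At fir: no right child.
Visit fir.

fern cedar yew ivy rose poppy lily kale iris fig pear reed hop aster fir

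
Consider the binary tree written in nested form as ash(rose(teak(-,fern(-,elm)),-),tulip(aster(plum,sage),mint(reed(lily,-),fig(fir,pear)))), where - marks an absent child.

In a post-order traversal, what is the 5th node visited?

plum

Post-order visits the left subtree, then the right subtree, then the node.
At ash: go left to rose.
  At rose: go left to teak.
    At teak: no left child.
    At teak: go right to fern.
      At fern: no left child.
      At fern: go right to elm.
        elm is a leaf — visit elm.
      Visit fern.
    Visit teak.
  At rose: no right child.
  Visit rose.
At ash: go right to tulip.
  At tulip: go left to aster.
    At aster: go left to plum.
      plum is a leaf — visit plum.
    At aster: go right to sage.
      sage is a leaf — visit sage.
    Visit aster.
  At tulip: go right to mint.
    At mint: go left to reed.
      At reed: go left to lily.
        lily is a leaf — visit lily.
      At reed: no right child.
      Visit reed.
    At mint: go right to fig.
      At fig: go left to fir.
        fir is a leaf — visit fir.
      At fig: go right to pear.
        pear is a leaf — visit pear.
      Visit fig.
    Visit mint.
  Visit tulip.
Visit ash.
Full post-order sequence: elm, fern, teak, rose, plum, sage, aster, lily, reed, fir, pear, fig, mint, tulip, ash.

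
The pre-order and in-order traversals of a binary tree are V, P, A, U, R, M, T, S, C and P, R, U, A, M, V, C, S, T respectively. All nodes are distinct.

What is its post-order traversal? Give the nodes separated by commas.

The first element of pre-order is the root; it splits in-order into left and right subtrees.
Root V: left subtree has 5 nodes {P, R, U, A, M}, right has 3 {C, S, T}.
  Root P: left subtree has 0 nodes { }, right has 4 {R, U, A, M}.
    Root A: left subtree has 2 nodes {R, U}, right has 1 {M}.
      Root U: left subtree has 1 node {R}, right has 0 { }.
  Root T: left subtree has 2 nodes {C, S}, right has 0 { }.
    Root S: left subtree has 1 node {C}, right has 0 { }.

R, U, M, A, P, C, S, T, V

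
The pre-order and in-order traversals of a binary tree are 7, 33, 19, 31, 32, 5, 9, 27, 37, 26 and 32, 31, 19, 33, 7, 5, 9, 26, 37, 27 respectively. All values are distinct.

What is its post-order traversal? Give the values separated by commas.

The first element of pre-order is the root; it splits in-order into left and right subtrees.
Root 7: left subtree has 4 nodes {32, 31, 19, 33}, right has 5 {5, 9, 26, 37, 27}.
  Root 33: left subtree has 3 nodes {32, 31, 19}, right has 0 { }.
    Root 19: left subtree has 2 nodes {32, 31}, right has 0 { }.
      Root 31: left subtree has 1 node {32}, right has 0 { }.
  Root 5: left subtree has 0 nodes { }, right has 4 {9, 26, 37, 27}.
    Root 9: left subtree has 0 nodes { }, right has 3 {26, 37, 27}.
      Root 27: left subtree has 2 nodes {26, 37}, right has 0 { }.
        Root 37: left subtree has 1 node {26}, right has 0 { }.

32, 31, 19, 33, 26, 37, 27, 9, 5, 7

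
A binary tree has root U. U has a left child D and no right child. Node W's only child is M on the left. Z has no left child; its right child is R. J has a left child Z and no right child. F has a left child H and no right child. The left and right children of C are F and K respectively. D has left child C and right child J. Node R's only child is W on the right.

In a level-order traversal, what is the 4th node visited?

J

Level-order visits nodes level by level from the root, left to right within each level.
Level 0: U
Level 1: D
Level 2: C, J
Level 3: F, K, Z
Level 4: H, R
Level 5: W
Level 6: M
Full level-order sequence: U, D, C, J, F, K, Z, H, R, W, M.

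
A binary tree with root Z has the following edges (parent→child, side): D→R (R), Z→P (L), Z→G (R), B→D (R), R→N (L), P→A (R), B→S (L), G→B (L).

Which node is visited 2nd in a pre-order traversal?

Pre-order visits the node, then its left subtree, then its right subtree.
Visit Z.
At Z: go left to P.
  Visit P.
  At P: no left child.
  At P: go right to A.
    A is a leaf — visit A.
At Z: go right to G.
  Visit G.
  At G: go left to B.
    Visit B.
    At B: go left to S.
      S is a leaf — visit S.
    At B: go right to D.
      Visit D.
      At D: no left child.
      At D: go right to R.
        Visit R.
        At R: go left to N.
          N is a leaf — visit N.
        At R: no right child.
  At G: no right child.
Full pre-order sequence: Z, P, A, G, B, S, D, R, N.

P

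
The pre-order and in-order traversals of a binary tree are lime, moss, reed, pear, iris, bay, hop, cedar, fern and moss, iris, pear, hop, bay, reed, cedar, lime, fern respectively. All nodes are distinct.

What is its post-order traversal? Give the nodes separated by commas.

The first element of pre-order is the root; it splits in-order into left and right subtrees.
Root lime: left subtree has 7 nodes {moss, iris, pear, hop, bay, reed, cedar}, right has 1 {fern}.
  Root moss: left subtree has 0 nodes { }, right has 6 {iris, pear, hop, bay, reed, cedar}.
    Root reed: left subtree has 4 nodes {iris, pear, hop, bay}, right has 1 {cedar}.
      Root pear: left subtree has 1 node {iris}, right has 2 {hop, bay}.
        Root bay: left subtree has 1 node {hop}, right has 0 { }.

iris, hop, bay, pear, cedar, reed, moss, fern, lime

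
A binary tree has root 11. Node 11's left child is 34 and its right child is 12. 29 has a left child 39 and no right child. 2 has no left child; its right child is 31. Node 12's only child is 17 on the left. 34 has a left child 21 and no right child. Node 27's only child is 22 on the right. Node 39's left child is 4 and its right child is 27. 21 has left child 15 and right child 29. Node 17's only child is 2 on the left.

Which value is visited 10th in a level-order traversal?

31

Level-order visits nodes level by level from the root, left to right within each level.
Level 0: 11
Level 1: 34, 12
Level 2: 21, 17
Level 3: 15, 29, 2
Level 4: 39, 31
Level 5: 4, 27
Level 6: 22
Full level-order sequence: 11, 34, 12, 21, 17, 15, 29, 2, 39, 31, 4, 27, 22.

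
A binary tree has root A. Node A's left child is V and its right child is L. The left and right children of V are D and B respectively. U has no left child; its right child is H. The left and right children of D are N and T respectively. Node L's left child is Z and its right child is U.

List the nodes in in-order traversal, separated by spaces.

In-order visits the left subtree, then the node, then the right subtree.
At A: go left to V.
  At V: go left to D.
    At D: go left to N.
      N is a leaf — visit N.
    Visit D.
    At D: go right to T.
      T is a leaf — visit T.
  Visit V.
  At V: go right to B.
    B is a leaf — visit B.
Visit A.
At A: go right to L.
  At L: go left to Z.
    Z is a leaf — visit Z.
  Visit L.
  At L: go right to U.
    At U: no left child.
    Visit U.
    At U: go right to H.
      H is a leaf — visit H.

N D T V B A Z L U H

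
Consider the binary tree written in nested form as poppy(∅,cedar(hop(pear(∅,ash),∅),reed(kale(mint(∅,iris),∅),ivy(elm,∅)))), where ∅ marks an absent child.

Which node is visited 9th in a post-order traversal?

Post-order visits the left subtree, then the right subtree, then the node.
At poppy: no left child.
At poppy: go right to cedar.
  At cedar: go left to hop.
    At hop: go left to pear.
      At pear: no left child.
      At pear: go right to ash.
        ash is a leaf — visit ash.
      Visit pear.
    At hop: no right child.
    Visit hop.
  At cedar: go right to reed.
    At reed: go left to kale.
      At kale: go left to mint.
        At mint: no left child.
        At mint: go right to iris.
          iris is a leaf — visit iris.
        Visit mint.
      At kale: no right child.
      Visit kale.
    At reed: go right to ivy.
      At ivy: go left to elm.
        elm is a leaf — visit elm.
      At ivy: no right child.
      Visit ivy.
    Visit reed.
  Visit cedar.
Visit poppy.
Full post-order sequence: ash, pear, hop, iris, mint, kale, elm, ivy, reed, cedar, poppy.

reed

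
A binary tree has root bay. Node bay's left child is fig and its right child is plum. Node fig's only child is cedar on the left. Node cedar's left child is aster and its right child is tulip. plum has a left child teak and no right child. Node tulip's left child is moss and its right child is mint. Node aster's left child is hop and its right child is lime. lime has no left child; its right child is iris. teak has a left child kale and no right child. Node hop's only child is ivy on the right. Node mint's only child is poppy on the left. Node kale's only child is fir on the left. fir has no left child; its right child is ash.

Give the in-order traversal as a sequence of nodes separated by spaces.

In-order visits the left subtree, then the node, then the right subtree.
At bay: go left to fig.
  At fig: go left to cedar.
    At cedar: go left to aster.
      At aster: go left to hop.
        At hop: no left child.
        Visit hop.
        At hop: go right to ivy.
          ivy is a leaf — visit ivy.
      Visit aster.
      At aster: go right to lime.
        At lime: no left child.
        Visit lime.
        At lime: go right to iris.
          iris is a leaf — visit iris.
    Visit cedar.
    At cedar: go right to tulip.
      At tulip: go left to moss.
        moss is a leaf — visit moss.
      Visit tulip.
      At tulip: go right to mint.
        At mint: go left to poppy.
          poppy is a leaf — visit poppy.
        Visit mint.
        At mint: no right child.
  Visit fig.
  At fig: no right child.
Visit bay.
At bay: go right to plum.
  At plum: go left to teak.
    At teak: go left to kale.
      At kale: go left to fir.
        At fir: no left child.
        Visit fir.
        At fir: go right to ash.
          ash is a leaf — visit ash.
      Visit kale.
      At kale: no right child.
    Visit teak.
    At teak: no right child.
  Visit plum.
  At plum: no right child.

hop ivy aster lime iris cedar moss tulip poppy mint fig bay fir ash kale teak plum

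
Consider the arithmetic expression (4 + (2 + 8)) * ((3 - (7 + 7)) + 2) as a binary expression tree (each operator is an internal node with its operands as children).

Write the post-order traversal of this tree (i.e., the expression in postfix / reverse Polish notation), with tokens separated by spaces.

Post-order on an expression tree gives postfix notation: for each operator, emit left operand, right operand, then the operator.

4 2 8 + + 3 7 7 + - 2 + *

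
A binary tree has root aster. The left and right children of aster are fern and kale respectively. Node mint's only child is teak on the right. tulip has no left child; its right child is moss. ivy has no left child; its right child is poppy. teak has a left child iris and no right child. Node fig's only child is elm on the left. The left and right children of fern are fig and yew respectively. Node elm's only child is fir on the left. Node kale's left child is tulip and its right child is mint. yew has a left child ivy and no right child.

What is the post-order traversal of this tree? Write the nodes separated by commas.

fir, elm, fig, poppy, ivy, yew, fern, moss, tulip, iris, teak, mint, kale, aster

Post-order visits the left subtree, then the right subtree, then the node.
At aster: go left to fern.
  At fern: go left to fig.
    At fig: go left to elm.
      At elm: go left to fir.
        fir is a leaf — visit fir.
      At elm: no right child.
      Visit elm.
    At fig: no right child.
    Visit fig.
  At fern: go right to yew.
    At yew: go left to ivy.
      At ivy: no left child.
      At ivy: go right to poppy.
        poppy is a leaf — visit poppy.
      Visit ivy.
    At yew: no right child.
    Visit yew.
  Visit fern.
At aster: go right to kale.
  At kale: go left to tulip.
    At tulip: no left child.
    At tulip: go right to moss.
      moss is a leaf — visit moss.
    Visit tulip.
  At kale: go right to mint.
    At mint: no left child.
    At mint: go right to teak.
      At teak: go left to iris.
        iris is a leaf — visit iris.
      At teak: no right child.
      Visit teak.
    Visit mint.
  Visit kale.
Visit aster.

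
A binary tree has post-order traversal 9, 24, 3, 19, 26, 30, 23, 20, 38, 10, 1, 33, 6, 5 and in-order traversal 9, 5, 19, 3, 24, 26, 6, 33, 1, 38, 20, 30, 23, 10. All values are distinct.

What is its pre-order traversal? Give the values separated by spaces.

The last element of post-order is the root; it splits in-order into left and right subtrees.
Root 5: left subtree has 1 node {9}, right has 12 {19, 3, 24, 26, 6, 33, 1, 38, 20, 30, 23, 10}.
  Root 6: left subtree has 4 nodes {19, 3, 24, 26}, right has 7 {33, 1, 38, 20, 30, 23, 10}.
    Root 26: left subtree has 3 nodes {19, 3, 24}, right has 0 { }.
      Root 19: left subtree has 0 nodes { }, right has 2 {3, 24}.
        Root 3: left subtree has 0 nodes { }, right has 1 {24}.
    Root 33: left subtree has 0 nodes { }, right has 6 {1, 38, 20, 30, 23, 10}.
      Root 1: left subtree has 0 nodes { }, right has 5 {38, 20, 30, 23, 10}.
        Root 10: left subtree has 4 nodes {38, 20, 30, 23}, right has 0 { }.
          Root 38: left subtree has 0 nodes { }, right has 3 {20, 30, 23}.
            Root 20: left subtree has 0 nodes { }, right has 2 {30, 23}.
              Root 23: left subtree has 1 node {30}, right has 0 { }.

5 9 6 26 19 3 24 33 1 10 38 20 23 30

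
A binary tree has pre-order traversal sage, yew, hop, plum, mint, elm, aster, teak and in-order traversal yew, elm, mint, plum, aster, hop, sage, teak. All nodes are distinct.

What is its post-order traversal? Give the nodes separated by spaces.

elm mint aster plum hop yew teak sage

The first element of pre-order is the root; it splits in-order into left and right subtrees.
Root sage: left subtree has 6 nodes {yew, elm, mint, plum, aster, hop}, right has 1 {teak}.
  Root yew: left subtree has 0 nodes { }, right has 5 {elm, mint, plum, aster, hop}.
    Root hop: left subtree has 4 nodes {elm, mint, plum, aster}, right has 0 { }.
      Root plum: left subtree has 2 nodes {elm, mint}, right has 1 {aster}.
        Root mint: left subtree has 1 node {elm}, right has 0 { }.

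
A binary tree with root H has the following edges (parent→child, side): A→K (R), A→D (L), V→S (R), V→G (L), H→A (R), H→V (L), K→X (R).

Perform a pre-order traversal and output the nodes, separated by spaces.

Pre-order visits the node, then its left subtree, then its right subtree.
Visit H.
At H: go left to V.
  Visit V.
  At V: go left to G.
    G is a leaf — visit G.
  At V: go right to S.
    S is a leaf — visit S.
At H: go right to A.
  Visit A.
  At A: go left to D.
    D is a leaf — visit D.
  At A: go right to K.
    Visit K.
    At K: no left child.
    At K: go right to X.
      X is a leaf — visit X.

H V G S A D K X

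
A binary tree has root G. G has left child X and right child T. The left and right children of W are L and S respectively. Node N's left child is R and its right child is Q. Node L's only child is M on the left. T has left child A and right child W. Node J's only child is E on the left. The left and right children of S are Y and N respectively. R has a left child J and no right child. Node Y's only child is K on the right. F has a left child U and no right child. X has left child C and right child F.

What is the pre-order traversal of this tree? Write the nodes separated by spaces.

G X C F U T A W L M S Y K N R J E Q

Pre-order visits the node, then its left subtree, then its right subtree.
Visit G.
At G: go left to X.
  Visit X.
  At X: go left to C.
    C is a leaf — visit C.
  At X: go right to F.
    Visit F.
    At F: go left to U.
      U is a leaf — visit U.
    At F: no right child.
At G: go right to T.
  Visit T.
  At T: go left to A.
    A is a leaf — visit A.
  At T: go right to W.
    Visit W.
    At W: go left to L.
      Visit L.
      At L: go left to M.
        M is a leaf — visit M.
      At L: no right child.
    At W: go right to S.
      Visit S.
      At S: go left to Y.
        Visit Y.
        At Y: no left child.
        At Y: go right to K.
          K is a leaf — visit K.
      At S: go right to N.
        Visit N.
        At N: go left to R.
          Visit R.
          At R: go left to J.
            Visit J.
            At J: go left to E.
              E is a leaf — visit E.
            At J: no right child.
          At R: no right child.
        At N: go right to Q.
          Q is a leaf — visit Q.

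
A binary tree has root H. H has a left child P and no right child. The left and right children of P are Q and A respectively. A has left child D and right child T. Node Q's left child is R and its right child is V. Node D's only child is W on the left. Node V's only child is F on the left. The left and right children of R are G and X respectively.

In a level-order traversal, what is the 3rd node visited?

Q

Level-order visits nodes level by level from the root, left to right within each level.
Level 0: H
Level 1: P
Level 2: Q, A
Level 3: R, V, D, T
Level 4: G, X, F, W
Full level-order sequence: H, P, Q, A, R, V, D, T, G, X, F, W.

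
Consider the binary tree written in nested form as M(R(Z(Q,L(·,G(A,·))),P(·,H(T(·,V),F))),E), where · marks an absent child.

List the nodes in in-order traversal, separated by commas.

Q, Z, L, A, G, R, P, T, V, H, F, M, E

In-order visits the left subtree, then the node, then the right subtree.
At M: go left to R.
  At R: go left to Z.
    At Z: go left to Q.
      Q is a leaf — visit Q.
    Visit Z.
    At Z: go right to L.
      At L: no left child.
      Visit L.
      At L: go right to G.
        At G: go left to A.
          A is a leaf — visit A.
        Visit G.
        At G: no right child.
  Visit R.
  At R: go right to P.
    At P: no left child.
    Visit P.
    At P: go right to H.
      At H: go left to T.
        At T: no left child.
        Visit T.
        At T: go right to V.
          V is a leaf — visit V.
      Visit H.
      At H: go right to F.
        F is a leaf — visit F.
Visit M.
At M: go right to E.
  E is a leaf — visit E.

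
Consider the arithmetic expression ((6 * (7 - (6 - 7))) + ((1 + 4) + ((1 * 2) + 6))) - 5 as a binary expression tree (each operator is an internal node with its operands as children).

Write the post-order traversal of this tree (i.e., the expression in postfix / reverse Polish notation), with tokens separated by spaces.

6 7 6 7 - - * 1 4 + 1 2 * 6 + + + 5 -

Post-order on an expression tree gives postfix notation: for each operator, emit left operand, right operand, then the operator.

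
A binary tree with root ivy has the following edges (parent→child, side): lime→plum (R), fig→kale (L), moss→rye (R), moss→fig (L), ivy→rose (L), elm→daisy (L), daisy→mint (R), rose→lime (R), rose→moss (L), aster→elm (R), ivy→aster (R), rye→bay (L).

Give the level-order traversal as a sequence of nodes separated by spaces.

ivy rose aster moss lime elm fig rye plum daisy kale bay mint

Level-order visits nodes level by level from the root, left to right within each level.
Level 0: ivy
Level 1: rose, aster
Level 2: moss, lime, elm
Level 3: fig, rye, plum, daisy
Level 4: kale, bay, mint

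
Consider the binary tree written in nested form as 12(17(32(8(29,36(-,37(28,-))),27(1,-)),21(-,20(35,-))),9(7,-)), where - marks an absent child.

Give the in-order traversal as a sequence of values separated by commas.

29, 8, 36, 28, 37, 32, 1, 27, 17, 21, 35, 20, 12, 7, 9

In-order visits the left subtree, then the node, then the right subtree.
At 12: go left to 17.
  At 17: go left to 32.
    At 32: go left to 8.
      At 8: go left to 29.
        29 is a leaf — visit 29.
      Visit 8.
      At 8: go right to 36.
        At 36: no left child.
        Visit 36.
        At 36: go right to 37.
          At 37: go left to 28.
            28 is a leaf — visit 28.
          Visit 37.
          At 37: no right child.
    Visit 32.
    At 32: go right to 27.
      At 27: go left to 1.
        1 is a leaf — visit 1.
      Visit 27.
      At 27: no right child.
  Visit 17.
  At 17: go right to 21.
    At 21: no left child.
    Visit 21.
    At 21: go right to 20.
      At 20: go left to 35.
        35 is a leaf — visit 35.
      Visit 20.
      At 20: no right child.
Visit 12.
At 12: go right to 9.
  At 9: go left to 7.
    7 is a leaf — visit 7.
  Visit 9.
  At 9: no right child.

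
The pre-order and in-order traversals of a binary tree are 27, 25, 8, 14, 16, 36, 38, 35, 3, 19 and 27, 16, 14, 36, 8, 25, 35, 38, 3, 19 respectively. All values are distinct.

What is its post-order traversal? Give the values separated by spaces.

The first element of pre-order is the root; it splits in-order into left and right subtrees.
Root 27: left subtree has 0 nodes { }, right has 9 {16, 14, 36, 8, 25, 35, 38, 3, 19}.
  Root 25: left subtree has 4 nodes {16, 14, 36, 8}, right has 4 {35, 38, 3, 19}.
    Root 8: left subtree has 3 nodes {16, 14, 36}, right has 0 { }.
      Root 14: left subtree has 1 node {16}, right has 1 {36}.
    Root 38: left subtree has 1 node {35}, right has 2 {3, 19}.
      Root 3: left subtree has 0 nodes { }, right has 1 {19}.

16 36 14 8 35 19 3 38 25 27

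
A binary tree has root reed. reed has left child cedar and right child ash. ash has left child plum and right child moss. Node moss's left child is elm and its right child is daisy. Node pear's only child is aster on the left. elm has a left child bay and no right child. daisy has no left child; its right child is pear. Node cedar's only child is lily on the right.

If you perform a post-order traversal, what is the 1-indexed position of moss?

9

Post-order visits the left subtree, then the right subtree, then the node.
At reed: go left to cedar.
  At cedar: no left child.
  At cedar: go right to lily.
    lily is a leaf — visit lily.
  Visit cedar.
At reed: go right to ash.
  At ash: go left to plum.
    plum is a leaf — visit plum.
  At ash: go right to moss.
    At moss: go left to elm.
      At elm: go left to bay.
        bay is a leaf — visit bay.
      At elm: no right child.
      Visit elm.
    At moss: go right to daisy.
      At daisy: no left child.
      At daisy: go right to pear.
        At pear: go left to aster.
          aster is a leaf — visit aster.
        At pear: no right child.
        Visit pear.
      Visit daisy.
    Visit moss.
  Visit ash.
Visit reed.
Full post-order sequence: lily, cedar, plum, bay, elm, aster, pear, daisy, moss, ash, reed.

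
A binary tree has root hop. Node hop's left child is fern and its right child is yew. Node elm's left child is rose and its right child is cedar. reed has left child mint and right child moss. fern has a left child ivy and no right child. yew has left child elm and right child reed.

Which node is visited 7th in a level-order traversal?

Level-order visits nodes level by level from the root, left to right within each level.
Level 0: hop
Level 1: fern, yew
Level 2: ivy, elm, reed
Level 3: rose, cedar, mint, moss
Full level-order sequence: hop, fern, yew, ivy, elm, reed, rose, cedar, mint, moss.

rose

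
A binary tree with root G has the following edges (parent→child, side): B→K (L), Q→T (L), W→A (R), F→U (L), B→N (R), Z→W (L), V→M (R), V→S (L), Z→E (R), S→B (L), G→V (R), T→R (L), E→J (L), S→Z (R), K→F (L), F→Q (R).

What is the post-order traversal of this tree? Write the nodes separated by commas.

U, R, T, Q, F, K, N, B, A, W, J, E, Z, S, M, V, G

Post-order visits the left subtree, then the right subtree, then the node.
At G: no left child.
At G: go right to V.
  At V: go left to S.
    At S: go left to B.
      At B: go left to K.
        At K: go left to F.
          At F: go left to U.
            U is a leaf — visit U.
          At F: go right to Q.
            At Q: go left to T.
              At T: go left to R.
                R is a leaf — visit R.
              At T: no right child.
              Visit T.
            At Q: no right child.
            Visit Q.
          Visit F.
        At K: no right child.
        Visit K.
      At B: go right to N.
        N is a leaf — visit N.
      Visit B.
    At S: go right to Z.
      At Z: go left to W.
        At W: no left child.
        At W: go right to A.
          A is a leaf — visit A.
        Visit W.
      At Z: go right to E.
        At E: go left to J.
          J is a leaf — visit J.
        At E: no right child.
        Visit E.
      Visit Z.
    Visit S.
  At V: go right to M.
    M is a leaf — visit M.
  Visit V.
Visit G.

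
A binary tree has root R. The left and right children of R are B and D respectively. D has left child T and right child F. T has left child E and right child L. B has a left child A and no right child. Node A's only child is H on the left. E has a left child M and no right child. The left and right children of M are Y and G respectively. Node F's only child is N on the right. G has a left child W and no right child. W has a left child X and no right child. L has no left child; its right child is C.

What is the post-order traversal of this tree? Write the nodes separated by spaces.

H A B Y X W G M E C L T N F D R

Post-order visits the left subtree, then the right subtree, then the node.
At R: go left to B.
  At B: go left to A.
    At A: go left to H.
      H is a leaf — visit H.
    At A: no right child.
    Visit A.
  At B: no right child.
  Visit B.
At R: go right to D.
  At D: go left to T.
    At T: go left to E.
      At E: go left to M.
        At M: go left to Y.
          Y is a leaf — visit Y.
        At M: go right to G.
          At G: go left to W.
            At W: go left to X.
              X is a leaf — visit X.
            At W: no right child.
            Visit W.
          At G: no right child.
          Visit G.
        Visit M.
      At E: no right child.
      Visit E.
    At T: go right to L.
      At L: no left child.
      At L: go right to C.
        C is a leaf — visit C.
      Visit L.
    Visit T.
  At D: go right to F.
    At F: no left child.
    At F: go right to N.
      N is a leaf — visit N.
    Visit F.
  Visit D.
Visit R.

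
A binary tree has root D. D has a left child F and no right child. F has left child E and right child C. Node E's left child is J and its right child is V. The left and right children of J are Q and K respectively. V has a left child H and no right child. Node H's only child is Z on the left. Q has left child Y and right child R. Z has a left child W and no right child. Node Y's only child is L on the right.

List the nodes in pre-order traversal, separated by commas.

D, F, E, J, Q, Y, L, R, K, V, H, Z, W, C

Pre-order visits the node, then its left subtree, then its right subtree.
Visit D.
At D: go left to F.
  Visit F.
  At F: go left to E.
    Visit E.
    At E: go left to J.
      Visit J.
      At J: go left to Q.
        Visit Q.
        At Q: go left to Y.
          Visit Y.
          At Y: no left child.
          At Y: go right to L.
            L is a leaf — visit L.
        At Q: go right to R.
          R is a leaf — visit R.
      At J: go right to K.
        K is a leaf — visit K.
    At E: go right to V.
      Visit V.
      At V: go left to H.
        Visit H.
        At H: go left to Z.
          Visit Z.
          At Z: go left to W.
            W is a leaf — visit W.
          At Z: no right child.
        At H: no right child.
      At V: no right child.
  At F: go right to C.
    C is a leaf — visit C.
At D: no right child.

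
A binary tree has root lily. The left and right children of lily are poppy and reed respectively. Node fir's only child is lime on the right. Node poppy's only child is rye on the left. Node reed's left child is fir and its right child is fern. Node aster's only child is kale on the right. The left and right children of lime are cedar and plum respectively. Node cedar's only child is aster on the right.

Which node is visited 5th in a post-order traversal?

Post-order visits the left subtree, then the right subtree, then the node.
At lily: go left to poppy.
  At poppy: go left to rye.
    rye is a leaf — visit rye.
  At poppy: no right child.
  Visit poppy.
At lily: go right to reed.
  At reed: go left to fir.
    At fir: no left child.
    At fir: go right to lime.
      At lime: go left to cedar.
        At cedar: no left child.
        At cedar: go right to aster.
          At aster: no left child.
          At aster: go right to kale.
            kale is a leaf — visit kale.
          Visit aster.
        Visit cedar.
      At lime: go right to plum.
        plum is a leaf — visit plum.
      Visit lime.
    Visit fir.
  At reed: go right to fern.
    fern is a leaf — visit fern.
  Visit reed.
Visit lily.
Full post-order sequence: rye, poppy, kale, aster, cedar, plum, lime, fir, fern, reed, lily.

cedar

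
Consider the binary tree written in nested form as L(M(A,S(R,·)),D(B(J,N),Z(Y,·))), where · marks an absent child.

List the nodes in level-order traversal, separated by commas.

Level-order visits nodes level by level from the root, left to right within each level.
Level 0: L
Level 1: M, D
Level 2: A, S, B, Z
Level 3: R, J, N, Y

L, M, D, A, S, B, Z, R, J, N, Y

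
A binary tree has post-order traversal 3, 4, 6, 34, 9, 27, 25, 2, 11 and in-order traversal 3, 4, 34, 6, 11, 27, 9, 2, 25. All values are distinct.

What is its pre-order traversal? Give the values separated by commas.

11, 34, 4, 3, 6, 2, 27, 9, 25

The last element of post-order is the root; it splits in-order into left and right subtrees.
Root 11: left subtree has 4 nodes {3, 4, 34, 6}, right has 4 {27, 9, 2, 25}.
  Root 34: left subtree has 2 nodes {3, 4}, right has 1 {6}.
    Root 4: left subtree has 1 node {3}, right has 0 { }.
  Root 2: left subtree has 2 nodes {27, 9}, right has 1 {25}.
    Root 27: left subtree has 0 nodes { }, right has 1 {9}.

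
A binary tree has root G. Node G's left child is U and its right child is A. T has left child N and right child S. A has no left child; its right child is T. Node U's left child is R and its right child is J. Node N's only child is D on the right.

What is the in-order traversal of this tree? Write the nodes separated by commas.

R, U, J, G, A, N, D, T, S

In-order visits the left subtree, then the node, then the right subtree.
At G: go left to U.
  At U: go left to R.
    R is a leaf — visit R.
  Visit U.
  At U: go right to J.
    J is a leaf — visit J.
Visit G.
At G: go right to A.
  At A: no left child.
  Visit A.
  At A: go right to T.
    At T: go left to N.
      At N: no left child.
      Visit N.
      At N: go right to D.
        D is a leaf — visit D.
    Visit T.
    At T: go right to S.
      S is a leaf — visit S.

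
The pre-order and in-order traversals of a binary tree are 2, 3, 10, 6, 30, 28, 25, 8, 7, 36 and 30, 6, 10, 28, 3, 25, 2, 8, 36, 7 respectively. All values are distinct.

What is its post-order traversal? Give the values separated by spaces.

The first element of pre-order is the root; it splits in-order into left and right subtrees.
Root 2: left subtree has 6 nodes {30, 6, 10, 28, 3, 25}, right has 3 {8, 36, 7}.
  Root 3: left subtree has 4 nodes {30, 6, 10, 28}, right has 1 {25}.
    Root 10: left subtree has 2 nodes {30, 6}, right has 1 {28}.
      Root 6: left subtree has 1 node {30}, right has 0 { }.
  Root 8: left subtree has 0 nodes { }, right has 2 {36, 7}.
    Root 7: left subtree has 1 node {36}, right has 0 { }.

30 6 28 10 25 3 36 7 8 2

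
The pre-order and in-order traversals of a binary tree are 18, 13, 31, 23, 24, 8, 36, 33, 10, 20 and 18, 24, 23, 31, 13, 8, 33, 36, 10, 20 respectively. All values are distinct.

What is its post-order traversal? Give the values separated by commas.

The first element of pre-order is the root; it splits in-order into left and right subtrees.
Root 18: left subtree has 0 nodes { }, right has 9 {24, 23, 31, 13, 8, 33, 36, 10, 20}.
  Root 13: left subtree has 3 nodes {24, 23, 31}, right has 5 {8, 33, 36, 10, 20}.
    Root 31: left subtree has 2 nodes {24, 23}, right has 0 { }.
      Root 23: left subtree has 1 node {24}, right has 0 { }.
    Root 8: left subtree has 0 nodes { }, right has 4 {33, 36, 10, 20}.
      Root 36: left subtree has 1 node {33}, right has 2 {10, 20}.
        Root 10: left subtree has 0 nodes { }, right has 1 {20}.

24, 23, 31, 33, 20, 10, 36, 8, 13, 18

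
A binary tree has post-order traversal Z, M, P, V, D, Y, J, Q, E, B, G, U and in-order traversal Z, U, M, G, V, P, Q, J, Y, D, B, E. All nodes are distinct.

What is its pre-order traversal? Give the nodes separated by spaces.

U Z G M B Q V P J Y D E

The last element of post-order is the root; it splits in-order into left and right subtrees.
Root U: left subtree has 1 node {Z}, right has 10 {M, G, V, P, Q, J, Y, D, B, E}.
  Root G: left subtree has 1 node {M}, right has 8 {V, P, Q, J, Y, D, B, E}.
    Root B: left subtree has 6 nodes {V, P, Q, J, Y, D}, right has 1 {E}.
      Root Q: left subtree has 2 nodes {V, P}, right has 3 {J, Y, D}.
        Root V: left subtree has 0 nodes { }, right has 1 {P}.
        Root J: left subtree has 0 nodes { }, right has 2 {Y, D}.
          Root Y: left subtree has 0 nodes { }, right has 1 {D}.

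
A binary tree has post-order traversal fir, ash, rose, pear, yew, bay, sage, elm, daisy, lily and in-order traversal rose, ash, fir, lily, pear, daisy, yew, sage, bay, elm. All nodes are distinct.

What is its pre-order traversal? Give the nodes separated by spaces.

The last element of post-order is the root; it splits in-order into left and right subtrees.
Root lily: left subtree has 3 nodes {rose, ash, fir}, right has 6 {pear, daisy, yew, sage, bay, elm}.
  Root rose: left subtree has 0 nodes { }, right has 2 {ash, fir}.
    Root ash: left subtree has 0 nodes { }, right has 1 {fir}.
  Root daisy: left subtree has 1 node {pear}, right has 4 {yew, sage, bay, elm}.
    Root elm: left subtree has 3 nodes {yew, sage, bay}, right has 0 { }.
      Root sage: left subtree has 1 node {yew}, right has 1 {bay}.

lily rose ash fir daisy pear elm sage yew bay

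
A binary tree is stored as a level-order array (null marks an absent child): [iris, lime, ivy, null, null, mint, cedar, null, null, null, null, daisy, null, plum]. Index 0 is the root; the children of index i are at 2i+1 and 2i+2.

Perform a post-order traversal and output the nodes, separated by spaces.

Post-order visits the left subtree, then the right subtree, then the node.
At iris: go left to lime.
  lime is a leaf — visit lime.
At iris: go right to ivy.
  At ivy: go left to mint.
    At mint: go left to daisy.
      daisy is a leaf — visit daisy.
    At mint: no right child.
    Visit mint.
  At ivy: go right to cedar.
    At cedar: go left to plum.
      plum is a leaf — visit plum.
    At cedar: no right child.
    Visit cedar.
  Visit ivy.
Visit iris.

lime daisy mint plum cedar ivy iris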